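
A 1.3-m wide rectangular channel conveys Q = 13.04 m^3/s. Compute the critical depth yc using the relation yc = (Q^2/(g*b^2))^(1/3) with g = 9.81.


Using yc = (Q^2 / (g * b^2))^(1/3):
Q^2 = 13.04^2 = 170.04.
g * b^2 = 9.81 * 1.3^2 = 9.81 * 1.69 = 16.58.
Q^2 / (g*b^2) = 170.04 / 16.58 = 10.2557.
yc = 10.2557^(1/3) = 2.1727 m.

2.1727


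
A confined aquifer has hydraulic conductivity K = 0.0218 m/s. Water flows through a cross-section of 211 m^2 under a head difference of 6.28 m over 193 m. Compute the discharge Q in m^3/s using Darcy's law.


Darcy's law: Q = K * A * i, where i = dh/L.
Hydraulic gradient i = 6.28 / 193 = 0.032539.
Q = 0.0218 * 211 * 0.032539
  = 0.1497 m^3/s.

0.1497


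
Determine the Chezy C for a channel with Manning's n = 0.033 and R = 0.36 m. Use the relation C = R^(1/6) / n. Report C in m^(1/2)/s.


The Chezy coefficient relates to Manning's n through C = R^(1/6) / n.
R^(1/6) = 0.36^(1/6) = 0.843433.
C = 0.843433 / 0.033 = 25.56 m^(1/2)/s.

25.56


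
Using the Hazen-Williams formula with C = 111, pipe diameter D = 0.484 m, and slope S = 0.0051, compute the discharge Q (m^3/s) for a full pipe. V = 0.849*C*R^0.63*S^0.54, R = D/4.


For a full circular pipe, R = D/4 = 0.484/4 = 0.121 m.
V = 0.849 * 111 * 0.121^0.63 * 0.0051^0.54
  = 0.849 * 111 * 0.264335 * 0.057821
  = 1.4404 m/s.
Pipe area A = pi*D^2/4 = pi*0.484^2/4 = 0.184 m^2.
Q = A * V = 0.184 * 1.4404 = 0.265 m^3/s.

0.265


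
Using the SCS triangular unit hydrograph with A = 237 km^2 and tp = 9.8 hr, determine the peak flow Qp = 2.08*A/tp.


SCS formula: Qp = 2.08 * A / tp.
Qp = 2.08 * 237 / 9.8
   = 492.96 / 9.8
   = 50.3 m^3/s per cm.

50.3


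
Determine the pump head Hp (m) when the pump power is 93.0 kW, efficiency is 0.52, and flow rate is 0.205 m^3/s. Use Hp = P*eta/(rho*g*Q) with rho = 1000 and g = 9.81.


Pump head formula: Hp = P * eta / (rho * g * Q).
Numerator: P * eta = 93.0 * 1000 * 0.52 = 48360.0 W.
Denominator: rho * g * Q = 1000 * 9.81 * 0.205 = 2011.05.
Hp = 48360.0 / 2011.05 = 24.05 m.

24.05


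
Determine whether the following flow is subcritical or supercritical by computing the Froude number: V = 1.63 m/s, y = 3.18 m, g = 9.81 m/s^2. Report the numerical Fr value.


The Froude number is defined as Fr = V / sqrt(g*y).
g*y = 9.81 * 3.18 = 31.1958.
sqrt(g*y) = sqrt(31.1958) = 5.5853.
Fr = 1.63 / 5.5853 = 0.2918.
Since Fr < 1, the flow is subcritical.

0.2918


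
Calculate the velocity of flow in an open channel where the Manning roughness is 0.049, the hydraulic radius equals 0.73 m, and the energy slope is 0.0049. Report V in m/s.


Manning's equation gives V = (1/n) * R^(2/3) * S^(1/2).
First, compute R^(2/3) = 0.73^(2/3) = 0.8107.
Next, S^(1/2) = 0.0049^(1/2) = 0.07.
Then 1/n = 1/0.049 = 20.41.
V = 20.41 * 0.8107 * 0.07 = 1.1582 m/s.

1.1582


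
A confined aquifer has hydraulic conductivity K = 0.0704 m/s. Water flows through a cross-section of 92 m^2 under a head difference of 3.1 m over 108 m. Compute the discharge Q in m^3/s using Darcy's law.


Darcy's law: Q = K * A * i, where i = dh/L.
Hydraulic gradient i = 3.1 / 108 = 0.028704.
Q = 0.0704 * 92 * 0.028704
  = 0.1859 m^3/s.

0.1859


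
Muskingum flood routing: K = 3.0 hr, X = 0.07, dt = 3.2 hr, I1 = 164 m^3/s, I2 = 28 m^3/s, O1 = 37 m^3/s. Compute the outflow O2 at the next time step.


Muskingum coefficients:
denom = 2*K*(1-X) + dt = 2*3.0*(1-0.07) + 3.2 = 8.78.
C0 = (dt - 2*K*X)/denom = (3.2 - 2*3.0*0.07)/8.78 = 0.3166.
C1 = (dt + 2*K*X)/denom = (3.2 + 2*3.0*0.07)/8.78 = 0.4123.
C2 = (2*K*(1-X) - dt)/denom = 0.2711.
O2 = C0*I2 + C1*I1 + C2*O1
   = 0.3166*28 + 0.4123*164 + 0.2711*37
   = 86.51 m^3/s.

86.51


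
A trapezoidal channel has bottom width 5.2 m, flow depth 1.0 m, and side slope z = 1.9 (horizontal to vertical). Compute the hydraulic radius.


For a trapezoidal section with side slope z:
A = (b + z*y)*y = (5.2 + 1.9*1.0)*1.0 = 7.1 m^2.
P = b + 2*y*sqrt(1 + z^2) = 5.2 + 2*1.0*sqrt(1 + 1.9^2) = 9.494 m.
R = A/P = 7.1 / 9.494 = 0.7478 m.

0.7478


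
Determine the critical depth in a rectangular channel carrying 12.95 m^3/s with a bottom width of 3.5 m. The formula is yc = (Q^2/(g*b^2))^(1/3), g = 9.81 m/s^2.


Using yc = (Q^2 / (g * b^2))^(1/3):
Q^2 = 12.95^2 = 167.7.
g * b^2 = 9.81 * 3.5^2 = 9.81 * 12.25 = 120.17.
Q^2 / (g*b^2) = 167.7 / 120.17 = 1.3955.
yc = 1.3955^(1/3) = 1.1175 m.

1.1175


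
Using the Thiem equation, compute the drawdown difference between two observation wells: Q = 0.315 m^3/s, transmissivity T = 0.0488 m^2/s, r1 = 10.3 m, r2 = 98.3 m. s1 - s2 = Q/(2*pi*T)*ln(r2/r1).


Thiem equation: s1 - s2 = Q/(2*pi*T) * ln(r2/r1).
ln(r2/r1) = ln(98.3/10.3) = 2.2559.
Q/(2*pi*T) = 0.315 / (2*pi*0.0488) = 0.315 / 0.3066 = 1.0273.
s1 - s2 = 1.0273 * 2.2559 = 2.3175 m.

2.3175


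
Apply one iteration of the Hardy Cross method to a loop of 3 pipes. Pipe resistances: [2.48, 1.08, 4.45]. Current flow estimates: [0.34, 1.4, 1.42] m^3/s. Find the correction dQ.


Numerator terms (r*Q*|Q|): 2.48*0.34*|0.34| = 0.2867; 1.08*1.4*|1.4| = 2.1168; 4.45*1.42*|1.42| = 8.973.
Sum of numerator = 11.3765.
Denominator terms (r*|Q|): 2.48*|0.34| = 0.8432; 1.08*|1.4| = 1.512; 4.45*|1.42| = 6.319.
2 * sum of denominator = 2 * 8.6742 = 17.3484.
dQ = -11.3765 / 17.3484 = -0.6558 m^3/s.

-0.6558


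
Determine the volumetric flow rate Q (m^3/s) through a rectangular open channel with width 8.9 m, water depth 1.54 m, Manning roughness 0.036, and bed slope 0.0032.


For a rectangular channel, the cross-sectional area A = b * y = 8.9 * 1.54 = 13.71 m^2.
The wetted perimeter P = b + 2y = 8.9 + 2*1.54 = 11.98 m.
Hydraulic radius R = A/P = 13.71/11.98 = 1.1441 m.
Velocity V = (1/n)*R^(2/3)*S^(1/2) = (1/0.036)*1.1441^(2/3)*0.0032^(1/2) = 1.7189 m/s.
Discharge Q = A * V = 13.71 * 1.7189 = 23.559 m^3/s.

23.559


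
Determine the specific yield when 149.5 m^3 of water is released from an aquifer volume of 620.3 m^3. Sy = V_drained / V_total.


Specific yield Sy = Volume drained / Total volume.
Sy = 149.5 / 620.3
   = 0.241.

0.241


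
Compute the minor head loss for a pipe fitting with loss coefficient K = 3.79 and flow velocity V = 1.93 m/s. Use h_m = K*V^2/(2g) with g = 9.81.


Minor loss formula: h_m = K * V^2/(2g).
V^2 = 1.93^2 = 3.7249.
V^2/(2g) = 3.7249 / 19.62 = 0.1899 m.
h_m = 3.79 * 0.1899 = 0.7195 m.

0.7195


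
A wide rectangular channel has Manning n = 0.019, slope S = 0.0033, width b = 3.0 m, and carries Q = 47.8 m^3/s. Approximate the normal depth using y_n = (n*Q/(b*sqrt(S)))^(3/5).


We use the wide-channel approximation y_n = (n*Q/(b*sqrt(S)))^(3/5).
sqrt(S) = sqrt(0.0033) = 0.057446.
Numerator: n*Q = 0.019 * 47.8 = 0.9082.
Denominator: b*sqrt(S) = 3.0 * 0.057446 = 0.172338.
arg = 5.2699.
y_n = 5.2699^(3/5) = 2.7107 m.

2.7107


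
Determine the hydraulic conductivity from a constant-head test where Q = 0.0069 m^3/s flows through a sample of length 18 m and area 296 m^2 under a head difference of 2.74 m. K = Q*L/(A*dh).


From K = Q*L / (A*dh):
Numerator: Q*L = 0.0069 * 18 = 0.1242.
Denominator: A*dh = 296 * 2.74 = 811.04.
K = 0.1242 / 811.04 = 0.000153 m/s.

0.000153


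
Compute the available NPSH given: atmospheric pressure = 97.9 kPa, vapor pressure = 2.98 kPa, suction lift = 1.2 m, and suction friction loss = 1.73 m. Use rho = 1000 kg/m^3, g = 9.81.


NPSHa = p_atm/(rho*g) - z_s - hf_s - p_vap/(rho*g).
p_atm/(rho*g) = 97.9*1000 / (1000*9.81) = 9.98 m.
p_vap/(rho*g) = 2.98*1000 / (1000*9.81) = 0.304 m.
NPSHa = 9.98 - 1.2 - 1.73 - 0.304
      = 6.75 m.

6.75


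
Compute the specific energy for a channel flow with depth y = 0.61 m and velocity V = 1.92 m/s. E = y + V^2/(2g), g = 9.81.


Specific energy E = y + V^2/(2g).
Velocity head = V^2/(2g) = 1.92^2 / (2*9.81) = 3.6864 / 19.62 = 0.1879 m.
E = 0.61 + 0.1879 = 0.7979 m.

0.7979


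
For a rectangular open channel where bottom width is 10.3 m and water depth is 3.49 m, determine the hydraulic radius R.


For a rectangular section:
Flow area A = b * y = 10.3 * 3.49 = 35.95 m^2.
Wetted perimeter P = b + 2y = 10.3 + 2*3.49 = 17.28 m.
Hydraulic radius R = A/P = 35.95 / 17.28 = 2.0803 m.

2.0803


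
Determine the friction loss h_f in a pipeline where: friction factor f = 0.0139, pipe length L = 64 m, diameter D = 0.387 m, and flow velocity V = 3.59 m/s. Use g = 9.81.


Darcy-Weisbach equation: h_f = f * (L/D) * V^2/(2g).
f * L/D = 0.0139 * 64/0.387 = 2.2987.
V^2/(2g) = 3.59^2 / (2*9.81) = 12.8881 / 19.62 = 0.6569 m.
h_f = 2.2987 * 0.6569 = 1.51 m.

1.51


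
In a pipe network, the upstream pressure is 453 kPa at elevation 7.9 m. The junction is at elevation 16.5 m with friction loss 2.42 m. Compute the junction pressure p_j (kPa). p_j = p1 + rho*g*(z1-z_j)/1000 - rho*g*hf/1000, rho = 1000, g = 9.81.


Junction pressure: p_j = p1 + rho*g*(z1 - z_j)/1000 - rho*g*hf/1000.
Elevation term = 1000*9.81*(7.9 - 16.5)/1000 = -84.366 kPa.
Friction term = 1000*9.81*2.42/1000 = 23.74 kPa.
p_j = 453 + -84.366 - 23.74 = 344.89 kPa.

344.89


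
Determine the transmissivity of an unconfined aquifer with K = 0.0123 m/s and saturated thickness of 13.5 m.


Transmissivity is defined as T = K * h.
T = 0.0123 * 13.5
  = 0.1661 m^2/s.

0.1661


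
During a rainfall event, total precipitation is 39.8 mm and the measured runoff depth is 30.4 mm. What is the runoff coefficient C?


The runoff coefficient C = runoff depth / rainfall depth.
C = 30.4 / 39.8
  = 0.7638.

0.7638


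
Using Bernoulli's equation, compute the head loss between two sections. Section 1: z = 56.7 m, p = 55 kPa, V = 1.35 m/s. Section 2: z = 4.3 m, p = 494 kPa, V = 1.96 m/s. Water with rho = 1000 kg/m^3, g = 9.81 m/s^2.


Total head at each section: H = z + p/(rho*g) + V^2/(2g).
H1 = 56.7 + 55*1000/(1000*9.81) + 1.35^2/(2*9.81)
   = 56.7 + 5.607 + 0.0929
   = 62.399 m.
H2 = 4.3 + 494*1000/(1000*9.81) + 1.96^2/(2*9.81)
   = 4.3 + 50.357 + 0.1958
   = 54.853 m.
h_L = H1 - H2 = 62.399 - 54.853 = 7.547 m.

7.547


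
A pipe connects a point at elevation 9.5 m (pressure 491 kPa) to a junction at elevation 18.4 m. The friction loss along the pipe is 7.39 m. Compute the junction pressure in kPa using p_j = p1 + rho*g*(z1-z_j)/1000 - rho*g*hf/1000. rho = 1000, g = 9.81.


Junction pressure: p_j = p1 + rho*g*(z1 - z_j)/1000 - rho*g*hf/1000.
Elevation term = 1000*9.81*(9.5 - 18.4)/1000 = -87.309 kPa.
Friction term = 1000*9.81*7.39/1000 = 72.496 kPa.
p_j = 491 + -87.309 - 72.496 = 331.2 kPa.

331.2


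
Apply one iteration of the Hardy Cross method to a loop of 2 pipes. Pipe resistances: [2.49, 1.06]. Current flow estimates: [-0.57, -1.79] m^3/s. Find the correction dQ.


Numerator terms (r*Q*|Q|): 2.49*-0.57*|-0.57| = -0.809; 1.06*-1.79*|-1.79| = -3.3963.
Sum of numerator = -4.2053.
Denominator terms (r*|Q|): 2.49*|-0.57| = 1.4193; 1.06*|-1.79| = 1.8974.
2 * sum of denominator = 2 * 3.3167 = 6.6334.
dQ = --4.2053 / 6.6334 = 0.634 m^3/s.

0.634


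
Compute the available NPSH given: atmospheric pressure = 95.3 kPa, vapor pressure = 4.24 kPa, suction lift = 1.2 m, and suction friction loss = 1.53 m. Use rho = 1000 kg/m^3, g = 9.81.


NPSHa = p_atm/(rho*g) - z_s - hf_s - p_vap/(rho*g).
p_atm/(rho*g) = 95.3*1000 / (1000*9.81) = 9.715 m.
p_vap/(rho*g) = 4.24*1000 / (1000*9.81) = 0.432 m.
NPSHa = 9.715 - 1.2 - 1.53 - 0.432
      = 6.55 m.

6.55


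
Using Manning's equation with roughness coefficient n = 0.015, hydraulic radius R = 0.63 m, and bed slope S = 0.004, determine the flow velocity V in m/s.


Manning's equation gives V = (1/n) * R^(2/3) * S^(1/2).
First, compute R^(2/3) = 0.63^(2/3) = 0.7349.
Next, S^(1/2) = 0.004^(1/2) = 0.063246.
Then 1/n = 1/0.015 = 66.67.
V = 66.67 * 0.7349 * 0.063246 = 3.0986 m/s.

3.0986


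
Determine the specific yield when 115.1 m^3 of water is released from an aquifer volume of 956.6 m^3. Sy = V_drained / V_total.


Specific yield Sy = Volume drained / Total volume.
Sy = 115.1 / 956.6
   = 0.1203.

0.1203


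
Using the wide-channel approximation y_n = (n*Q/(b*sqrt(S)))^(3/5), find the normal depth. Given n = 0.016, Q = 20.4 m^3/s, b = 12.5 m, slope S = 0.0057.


We use the wide-channel approximation y_n = (n*Q/(b*sqrt(S)))^(3/5).
sqrt(S) = sqrt(0.0057) = 0.075498.
Numerator: n*Q = 0.016 * 20.4 = 0.3264.
Denominator: b*sqrt(S) = 12.5 * 0.075498 = 0.943725.
arg = 0.3459.
y_n = 0.3459^(3/5) = 0.5289 m.

0.5289


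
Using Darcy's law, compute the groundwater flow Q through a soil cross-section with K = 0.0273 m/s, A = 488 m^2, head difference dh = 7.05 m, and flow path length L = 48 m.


Darcy's law: Q = K * A * i, where i = dh/L.
Hydraulic gradient i = 7.05 / 48 = 0.146875.
Q = 0.0273 * 488 * 0.146875
  = 1.9567 m^3/s.

1.9567


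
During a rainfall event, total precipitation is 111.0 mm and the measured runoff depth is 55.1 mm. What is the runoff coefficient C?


The runoff coefficient C = runoff depth / rainfall depth.
C = 55.1 / 111.0
  = 0.4964.

0.4964


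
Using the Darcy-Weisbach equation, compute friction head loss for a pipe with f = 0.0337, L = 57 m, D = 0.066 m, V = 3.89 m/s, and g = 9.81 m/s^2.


Darcy-Weisbach equation: h_f = f * (L/D) * V^2/(2g).
f * L/D = 0.0337 * 57/0.066 = 29.1045.
V^2/(2g) = 3.89^2 / (2*9.81) = 15.1321 / 19.62 = 0.7713 m.
h_f = 29.1045 * 0.7713 = 22.447 m.

22.447


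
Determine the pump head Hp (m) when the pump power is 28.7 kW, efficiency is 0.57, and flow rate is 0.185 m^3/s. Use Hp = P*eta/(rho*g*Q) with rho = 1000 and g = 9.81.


Pump head formula: Hp = P * eta / (rho * g * Q).
Numerator: P * eta = 28.7 * 1000 * 0.57 = 16359.0 W.
Denominator: rho * g * Q = 1000 * 9.81 * 0.185 = 1814.85.
Hp = 16359.0 / 1814.85 = 9.01 m.

9.01


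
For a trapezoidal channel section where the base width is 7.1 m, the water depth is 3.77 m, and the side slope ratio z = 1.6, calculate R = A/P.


For a trapezoidal section with side slope z:
A = (b + z*y)*y = (7.1 + 1.6*3.77)*3.77 = 49.508 m^2.
P = b + 2*y*sqrt(1 + z^2) = 7.1 + 2*3.77*sqrt(1 + 1.6^2) = 21.326 m.
R = A/P = 49.508 / 21.326 = 2.3214 m.

2.3214


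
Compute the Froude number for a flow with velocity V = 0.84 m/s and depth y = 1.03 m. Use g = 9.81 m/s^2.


The Froude number is defined as Fr = V / sqrt(g*y).
g*y = 9.81 * 1.03 = 10.1043.
sqrt(g*y) = sqrt(10.1043) = 3.1787.
Fr = 0.84 / 3.1787 = 0.2643.

0.2643


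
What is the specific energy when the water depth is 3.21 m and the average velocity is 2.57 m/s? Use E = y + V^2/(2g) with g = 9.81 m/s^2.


Specific energy E = y + V^2/(2g).
Velocity head = V^2/(2g) = 2.57^2 / (2*9.81) = 6.6049 / 19.62 = 0.3366 m.
E = 3.21 + 0.3366 = 3.5466 m.

3.5466


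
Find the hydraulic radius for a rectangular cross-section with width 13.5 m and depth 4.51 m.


For a rectangular section:
Flow area A = b * y = 13.5 * 4.51 = 60.88 m^2.
Wetted perimeter P = b + 2y = 13.5 + 2*4.51 = 22.52 m.
Hydraulic radius R = A/P = 60.88 / 22.52 = 2.7036 m.

2.7036


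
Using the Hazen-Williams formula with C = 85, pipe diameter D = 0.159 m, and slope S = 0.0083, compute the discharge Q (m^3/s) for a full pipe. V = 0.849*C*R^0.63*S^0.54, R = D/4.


For a full circular pipe, R = D/4 = 0.159/4 = 0.0398 m.
V = 0.849 * 85 * 0.0398^0.63 * 0.0083^0.54
  = 0.849 * 85 * 0.131094 * 0.075215
  = 0.7116 m/s.
Pipe area A = pi*D^2/4 = pi*0.159^2/4 = 0.0199 m^2.
Q = A * V = 0.0199 * 0.7116 = 0.0141 m^3/s.

0.0141


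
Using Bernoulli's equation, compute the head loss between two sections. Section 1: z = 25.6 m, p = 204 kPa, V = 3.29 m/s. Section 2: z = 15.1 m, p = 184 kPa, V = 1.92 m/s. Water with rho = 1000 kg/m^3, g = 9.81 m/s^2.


Total head at each section: H = z + p/(rho*g) + V^2/(2g).
H1 = 25.6 + 204*1000/(1000*9.81) + 3.29^2/(2*9.81)
   = 25.6 + 20.795 + 0.5517
   = 46.947 m.
H2 = 15.1 + 184*1000/(1000*9.81) + 1.92^2/(2*9.81)
   = 15.1 + 18.756 + 0.1879
   = 34.044 m.
h_L = H1 - H2 = 46.947 - 34.044 = 12.903 m.

12.903


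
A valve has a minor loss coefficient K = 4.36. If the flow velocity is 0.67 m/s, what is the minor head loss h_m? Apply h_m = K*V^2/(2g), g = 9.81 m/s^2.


Minor loss formula: h_m = K * V^2/(2g).
V^2 = 0.67^2 = 0.4489.
V^2/(2g) = 0.4489 / 19.62 = 0.0229 m.
h_m = 4.36 * 0.0229 = 0.0998 m.

0.0998


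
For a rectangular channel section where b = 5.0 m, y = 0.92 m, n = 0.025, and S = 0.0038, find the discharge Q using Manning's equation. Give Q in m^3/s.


For a rectangular channel, the cross-sectional area A = b * y = 5.0 * 0.92 = 4.6 m^2.
The wetted perimeter P = b + 2y = 5.0 + 2*0.92 = 6.84 m.
Hydraulic radius R = A/P = 4.6/6.84 = 0.6725 m.
Velocity V = (1/n)*R^(2/3)*S^(1/2) = (1/0.025)*0.6725^(2/3)*0.0038^(1/2) = 1.8927 m/s.
Discharge Q = A * V = 4.6 * 1.8927 = 8.707 m^3/s.

8.707


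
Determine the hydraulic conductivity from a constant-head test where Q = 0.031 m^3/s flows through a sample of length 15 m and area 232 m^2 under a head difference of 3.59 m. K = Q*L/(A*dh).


From K = Q*L / (A*dh):
Numerator: Q*L = 0.031 * 15 = 0.465.
Denominator: A*dh = 232 * 3.59 = 832.88.
K = 0.465 / 832.88 = 0.000558 m/s.

0.000558


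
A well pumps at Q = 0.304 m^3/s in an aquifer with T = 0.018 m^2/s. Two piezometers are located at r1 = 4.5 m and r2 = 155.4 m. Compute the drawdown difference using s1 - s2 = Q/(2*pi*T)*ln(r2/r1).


Thiem equation: s1 - s2 = Q/(2*pi*T) * ln(r2/r1).
ln(r2/r1) = ln(155.4/4.5) = 3.5419.
Q/(2*pi*T) = 0.304 / (2*pi*0.018) = 0.304 / 0.1131 = 2.688.
s1 - s2 = 2.688 * 3.5419 = 9.5205 m.

9.5205


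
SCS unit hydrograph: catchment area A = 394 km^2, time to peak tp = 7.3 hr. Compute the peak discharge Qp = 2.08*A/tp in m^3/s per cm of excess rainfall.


SCS formula: Qp = 2.08 * A / tp.
Qp = 2.08 * 394 / 7.3
   = 819.52 / 7.3
   = 112.26 m^3/s per cm.

112.26


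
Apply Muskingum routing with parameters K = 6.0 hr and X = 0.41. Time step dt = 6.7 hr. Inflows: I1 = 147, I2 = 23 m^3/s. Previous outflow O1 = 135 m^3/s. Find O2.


Muskingum coefficients:
denom = 2*K*(1-X) + dt = 2*6.0*(1-0.41) + 6.7 = 13.78.
C0 = (dt - 2*K*X)/denom = (6.7 - 2*6.0*0.41)/13.78 = 0.1292.
C1 = (dt + 2*K*X)/denom = (6.7 + 2*6.0*0.41)/13.78 = 0.8433.
C2 = (2*K*(1-X) - dt)/denom = 0.0276.
O2 = C0*I2 + C1*I1 + C2*O1
   = 0.1292*23 + 0.8433*147 + 0.0276*135
   = 130.65 m^3/s.

130.65


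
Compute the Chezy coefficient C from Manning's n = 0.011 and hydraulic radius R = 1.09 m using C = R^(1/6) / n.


The Chezy coefficient relates to Manning's n through C = R^(1/6) / n.
R^(1/6) = 1.09^(1/6) = 1.014467.
C = 1.014467 / 0.011 = 92.22 m^(1/2)/s.

92.22


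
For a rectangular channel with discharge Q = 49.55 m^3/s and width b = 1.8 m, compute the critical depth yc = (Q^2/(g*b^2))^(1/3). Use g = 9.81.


Using yc = (Q^2 / (g * b^2))^(1/3):
Q^2 = 49.55^2 = 2455.2.
g * b^2 = 9.81 * 1.8^2 = 9.81 * 3.24 = 31.78.
Q^2 / (g*b^2) = 2455.2 / 31.78 = 77.2561.
yc = 77.2561^(1/3) = 4.2588 m.

4.2588


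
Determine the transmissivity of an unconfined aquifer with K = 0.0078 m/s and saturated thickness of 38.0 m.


Transmissivity is defined as T = K * h.
T = 0.0078 * 38.0
  = 0.2964 m^2/s.

0.2964


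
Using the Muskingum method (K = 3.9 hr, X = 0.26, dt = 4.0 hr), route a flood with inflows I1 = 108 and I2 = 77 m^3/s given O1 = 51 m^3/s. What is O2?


Muskingum coefficients:
denom = 2*K*(1-X) + dt = 2*3.9*(1-0.26) + 4.0 = 9.772.
C0 = (dt - 2*K*X)/denom = (4.0 - 2*3.9*0.26)/9.772 = 0.2018.
C1 = (dt + 2*K*X)/denom = (4.0 + 2*3.9*0.26)/9.772 = 0.6169.
C2 = (2*K*(1-X) - dt)/denom = 0.1813.
O2 = C0*I2 + C1*I1 + C2*O1
   = 0.2018*77 + 0.6169*108 + 0.1813*51
   = 91.41 m^3/s.

91.41


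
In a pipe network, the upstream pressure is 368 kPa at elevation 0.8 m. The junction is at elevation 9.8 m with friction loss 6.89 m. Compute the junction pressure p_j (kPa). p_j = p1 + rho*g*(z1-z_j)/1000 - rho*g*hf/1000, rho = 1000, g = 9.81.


Junction pressure: p_j = p1 + rho*g*(z1 - z_j)/1000 - rho*g*hf/1000.
Elevation term = 1000*9.81*(0.8 - 9.8)/1000 = -88.29 kPa.
Friction term = 1000*9.81*6.89/1000 = 67.591 kPa.
p_j = 368 + -88.29 - 67.591 = 212.12 kPa.

212.12


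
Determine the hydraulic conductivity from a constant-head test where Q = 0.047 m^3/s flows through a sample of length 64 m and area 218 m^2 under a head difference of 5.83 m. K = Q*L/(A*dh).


From K = Q*L / (A*dh):
Numerator: Q*L = 0.047 * 64 = 3.008.
Denominator: A*dh = 218 * 5.83 = 1270.94.
K = 3.008 / 1270.94 = 0.002367 m/s.

0.002367


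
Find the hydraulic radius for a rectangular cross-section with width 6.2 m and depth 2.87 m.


For a rectangular section:
Flow area A = b * y = 6.2 * 2.87 = 17.79 m^2.
Wetted perimeter P = b + 2y = 6.2 + 2*2.87 = 11.94 m.
Hydraulic radius R = A/P = 17.79 / 11.94 = 1.4903 m.

1.4903


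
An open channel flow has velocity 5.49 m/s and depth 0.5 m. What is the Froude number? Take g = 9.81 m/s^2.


The Froude number is defined as Fr = V / sqrt(g*y).
g*y = 9.81 * 0.5 = 4.905.
sqrt(g*y) = sqrt(4.905) = 2.2147.
Fr = 5.49 / 2.2147 = 2.4789.

2.4789


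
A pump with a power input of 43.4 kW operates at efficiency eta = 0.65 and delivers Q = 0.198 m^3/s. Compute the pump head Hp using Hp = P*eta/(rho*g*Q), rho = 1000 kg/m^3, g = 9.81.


Pump head formula: Hp = P * eta / (rho * g * Q).
Numerator: P * eta = 43.4 * 1000 * 0.65 = 28210.0 W.
Denominator: rho * g * Q = 1000 * 9.81 * 0.198 = 1942.38.
Hp = 28210.0 / 1942.38 = 14.52 m.

14.52


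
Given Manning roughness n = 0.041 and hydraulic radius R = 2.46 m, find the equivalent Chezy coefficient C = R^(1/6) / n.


The Chezy coefficient relates to Manning's n through C = R^(1/6) / n.
R^(1/6) = 2.46^(1/6) = 1.161865.
C = 1.161865 / 0.041 = 28.34 m^(1/2)/s.

28.34


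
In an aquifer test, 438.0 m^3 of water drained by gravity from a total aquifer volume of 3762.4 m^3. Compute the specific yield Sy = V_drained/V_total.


Specific yield Sy = Volume drained / Total volume.
Sy = 438.0 / 3762.4
   = 0.1164.

0.1164


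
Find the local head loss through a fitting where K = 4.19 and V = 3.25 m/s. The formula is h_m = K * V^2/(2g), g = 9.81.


Minor loss formula: h_m = K * V^2/(2g).
V^2 = 3.25^2 = 10.5625.
V^2/(2g) = 10.5625 / 19.62 = 0.5384 m.
h_m = 4.19 * 0.5384 = 2.2557 m.

2.2557


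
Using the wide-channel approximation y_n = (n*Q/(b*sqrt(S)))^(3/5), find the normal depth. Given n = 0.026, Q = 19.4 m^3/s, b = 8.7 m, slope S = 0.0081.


We use the wide-channel approximation y_n = (n*Q/(b*sqrt(S)))^(3/5).
sqrt(S) = sqrt(0.0081) = 0.09.
Numerator: n*Q = 0.026 * 19.4 = 0.5044.
Denominator: b*sqrt(S) = 8.7 * 0.09 = 0.783.
arg = 0.6442.
y_n = 0.6442^(3/5) = 0.7681 m.

0.7681


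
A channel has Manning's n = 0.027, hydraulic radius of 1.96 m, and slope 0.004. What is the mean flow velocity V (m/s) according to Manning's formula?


Manning's equation gives V = (1/n) * R^(2/3) * S^(1/2).
First, compute R^(2/3) = 1.96^(2/3) = 1.5662.
Next, S^(1/2) = 0.004^(1/2) = 0.063246.
Then 1/n = 1/0.027 = 37.04.
V = 37.04 * 1.5662 * 0.063246 = 3.6686 m/s.

3.6686


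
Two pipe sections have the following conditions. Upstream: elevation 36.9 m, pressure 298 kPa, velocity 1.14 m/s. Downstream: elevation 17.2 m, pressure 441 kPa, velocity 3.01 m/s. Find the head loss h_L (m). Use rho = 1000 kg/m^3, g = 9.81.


Total head at each section: H = z + p/(rho*g) + V^2/(2g).
H1 = 36.9 + 298*1000/(1000*9.81) + 1.14^2/(2*9.81)
   = 36.9 + 30.377 + 0.0662
   = 67.343 m.
H2 = 17.2 + 441*1000/(1000*9.81) + 3.01^2/(2*9.81)
   = 17.2 + 44.954 + 0.4618
   = 62.616 m.
h_L = H1 - H2 = 67.343 - 62.616 = 4.727 m.

4.727


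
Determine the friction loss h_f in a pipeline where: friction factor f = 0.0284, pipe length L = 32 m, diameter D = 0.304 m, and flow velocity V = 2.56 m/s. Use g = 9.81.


Darcy-Weisbach equation: h_f = f * (L/D) * V^2/(2g).
f * L/D = 0.0284 * 32/0.304 = 2.9895.
V^2/(2g) = 2.56^2 / (2*9.81) = 6.5536 / 19.62 = 0.334 m.
h_f = 2.9895 * 0.334 = 0.999 m.

0.999


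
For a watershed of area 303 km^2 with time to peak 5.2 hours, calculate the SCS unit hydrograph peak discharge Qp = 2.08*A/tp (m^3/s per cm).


SCS formula: Qp = 2.08 * A / tp.
Qp = 2.08 * 303 / 5.2
   = 630.24 / 5.2
   = 121.2 m^3/s per cm.

121.2


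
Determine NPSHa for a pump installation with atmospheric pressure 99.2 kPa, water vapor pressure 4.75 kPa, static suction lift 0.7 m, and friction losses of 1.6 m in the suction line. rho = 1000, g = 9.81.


NPSHa = p_atm/(rho*g) - z_s - hf_s - p_vap/(rho*g).
p_atm/(rho*g) = 99.2*1000 / (1000*9.81) = 10.112 m.
p_vap/(rho*g) = 4.75*1000 / (1000*9.81) = 0.484 m.
NPSHa = 10.112 - 0.7 - 1.6 - 0.484
      = 7.33 m.

7.33


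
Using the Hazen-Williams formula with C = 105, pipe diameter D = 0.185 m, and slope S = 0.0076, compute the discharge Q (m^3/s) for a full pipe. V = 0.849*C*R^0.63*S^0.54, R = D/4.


For a full circular pipe, R = D/4 = 0.185/4 = 0.0462 m.
V = 0.849 * 105 * 0.0462^0.63 * 0.0076^0.54
  = 0.849 * 105 * 0.144218 * 0.07172
  = 0.9221 m/s.
Pipe area A = pi*D^2/4 = pi*0.185^2/4 = 0.0269 m^2.
Q = A * V = 0.0269 * 0.9221 = 0.0248 m^3/s.

0.0248


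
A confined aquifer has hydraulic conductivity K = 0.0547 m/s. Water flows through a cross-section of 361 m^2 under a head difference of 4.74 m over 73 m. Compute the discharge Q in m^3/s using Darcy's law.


Darcy's law: Q = K * A * i, where i = dh/L.
Hydraulic gradient i = 4.74 / 73 = 0.064932.
Q = 0.0547 * 361 * 0.064932
  = 1.2822 m^3/s.

1.2822


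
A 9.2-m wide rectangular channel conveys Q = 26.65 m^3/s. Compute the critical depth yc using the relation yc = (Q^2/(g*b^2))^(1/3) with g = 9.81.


Using yc = (Q^2 / (g * b^2))^(1/3):
Q^2 = 26.65^2 = 710.22.
g * b^2 = 9.81 * 9.2^2 = 9.81 * 84.64 = 830.32.
Q^2 / (g*b^2) = 710.22 / 830.32 = 0.8554.
yc = 0.8554^(1/3) = 0.9493 m.

0.9493


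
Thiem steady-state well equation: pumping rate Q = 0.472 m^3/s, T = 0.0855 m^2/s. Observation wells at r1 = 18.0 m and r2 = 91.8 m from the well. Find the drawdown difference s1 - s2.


Thiem equation: s1 - s2 = Q/(2*pi*T) * ln(r2/r1).
ln(r2/r1) = ln(91.8/18.0) = 1.6292.
Q/(2*pi*T) = 0.472 / (2*pi*0.0855) = 0.472 / 0.5372 = 0.8786.
s1 - s2 = 0.8786 * 1.6292 = 1.4315 m.

1.4315


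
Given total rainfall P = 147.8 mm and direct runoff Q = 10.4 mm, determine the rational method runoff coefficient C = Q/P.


The runoff coefficient C = runoff depth / rainfall depth.
C = 10.4 / 147.8
  = 0.0704.

0.0704


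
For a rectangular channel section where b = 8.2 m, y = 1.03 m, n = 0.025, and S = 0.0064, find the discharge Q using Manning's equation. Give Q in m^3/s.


For a rectangular channel, the cross-sectional area A = b * y = 8.2 * 1.03 = 8.45 m^2.
The wetted perimeter P = b + 2y = 8.2 + 2*1.03 = 10.26 m.
Hydraulic radius R = A/P = 8.45/10.26 = 0.8232 m.
Velocity V = (1/n)*R^(2/3)*S^(1/2) = (1/0.025)*0.8232^(2/3)*0.0064^(1/2) = 2.8107 m/s.
Discharge Q = A * V = 8.45 * 2.8107 = 23.739 m^3/s.

23.739


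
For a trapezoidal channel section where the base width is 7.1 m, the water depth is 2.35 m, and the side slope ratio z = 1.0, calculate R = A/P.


For a trapezoidal section with side slope z:
A = (b + z*y)*y = (7.1 + 1.0*2.35)*2.35 = 22.207 m^2.
P = b + 2*y*sqrt(1 + z^2) = 7.1 + 2*2.35*sqrt(1 + 1.0^2) = 13.747 m.
R = A/P = 22.207 / 13.747 = 1.6155 m.

1.6155


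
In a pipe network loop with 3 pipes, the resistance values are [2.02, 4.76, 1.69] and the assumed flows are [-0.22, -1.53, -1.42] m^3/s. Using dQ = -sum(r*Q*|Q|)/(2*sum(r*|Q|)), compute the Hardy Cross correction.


Numerator terms (r*Q*|Q|): 2.02*-0.22*|-0.22| = -0.0978; 4.76*-1.53*|-1.53| = -11.1427; 1.69*-1.42*|-1.42| = -3.4077.
Sum of numerator = -14.6482.
Denominator terms (r*|Q|): 2.02*|-0.22| = 0.4444; 4.76*|-1.53| = 7.2828; 1.69*|-1.42| = 2.3998.
2 * sum of denominator = 2 * 10.127 = 20.254.
dQ = --14.6482 / 20.254 = 0.7232 m^3/s.

0.7232


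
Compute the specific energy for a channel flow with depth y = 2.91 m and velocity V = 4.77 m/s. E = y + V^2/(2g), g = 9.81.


Specific energy E = y + V^2/(2g).
Velocity head = V^2/(2g) = 4.77^2 / (2*9.81) = 22.7529 / 19.62 = 1.1597 m.
E = 2.91 + 1.1597 = 4.0697 m.

4.0697


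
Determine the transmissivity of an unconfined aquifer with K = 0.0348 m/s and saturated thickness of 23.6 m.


Transmissivity is defined as T = K * h.
T = 0.0348 * 23.6
  = 0.8213 m^2/s.

0.8213


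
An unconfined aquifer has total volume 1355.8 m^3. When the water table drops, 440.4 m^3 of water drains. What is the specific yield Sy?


Specific yield Sy = Volume drained / Total volume.
Sy = 440.4 / 1355.8
   = 0.3248.

0.3248


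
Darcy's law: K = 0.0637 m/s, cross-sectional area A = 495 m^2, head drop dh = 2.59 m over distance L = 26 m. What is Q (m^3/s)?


Darcy's law: Q = K * A * i, where i = dh/L.
Hydraulic gradient i = 2.59 / 26 = 0.099615.
Q = 0.0637 * 495 * 0.099615
  = 3.141 m^3/s.

3.141


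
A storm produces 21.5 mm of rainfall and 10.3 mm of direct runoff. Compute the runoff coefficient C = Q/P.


The runoff coefficient C = runoff depth / rainfall depth.
C = 10.3 / 21.5
  = 0.4791.

0.4791


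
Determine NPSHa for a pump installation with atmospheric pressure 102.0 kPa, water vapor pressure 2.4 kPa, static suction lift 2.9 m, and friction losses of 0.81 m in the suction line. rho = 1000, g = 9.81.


NPSHa = p_atm/(rho*g) - z_s - hf_s - p_vap/(rho*g).
p_atm/(rho*g) = 102.0*1000 / (1000*9.81) = 10.398 m.
p_vap/(rho*g) = 2.4*1000 / (1000*9.81) = 0.245 m.
NPSHa = 10.398 - 2.9 - 0.81 - 0.245
      = 6.44 m.

6.44


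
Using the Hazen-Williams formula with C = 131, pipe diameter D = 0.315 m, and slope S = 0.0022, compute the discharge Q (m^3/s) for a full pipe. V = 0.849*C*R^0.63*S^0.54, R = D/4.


For a full circular pipe, R = D/4 = 0.315/4 = 0.0788 m.
V = 0.849 * 131 * 0.0788^0.63 * 0.0022^0.54
  = 0.849 * 131 * 0.201668 * 0.03672
  = 0.8236 m/s.
Pipe area A = pi*D^2/4 = pi*0.315^2/4 = 0.0779 m^2.
Q = A * V = 0.0779 * 0.8236 = 0.0642 m^3/s.

0.0642


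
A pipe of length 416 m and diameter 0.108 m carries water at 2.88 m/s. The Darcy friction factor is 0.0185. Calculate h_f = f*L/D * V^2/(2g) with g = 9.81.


Darcy-Weisbach equation: h_f = f * (L/D) * V^2/(2g).
f * L/D = 0.0185 * 416/0.108 = 71.2593.
V^2/(2g) = 2.88^2 / (2*9.81) = 8.2944 / 19.62 = 0.4228 m.
h_f = 71.2593 * 0.4228 = 30.125 m.

30.125


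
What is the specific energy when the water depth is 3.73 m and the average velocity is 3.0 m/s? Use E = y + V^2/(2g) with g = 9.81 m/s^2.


Specific energy E = y + V^2/(2g).
Velocity head = V^2/(2g) = 3.0^2 / (2*9.81) = 9.0 / 19.62 = 0.4587 m.
E = 3.73 + 0.4587 = 4.1887 m.

4.1887


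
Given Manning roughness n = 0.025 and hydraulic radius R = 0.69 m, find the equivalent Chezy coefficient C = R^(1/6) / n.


The Chezy coefficient relates to Manning's n through C = R^(1/6) / n.
R^(1/6) = 0.69^(1/6) = 0.94003.
C = 0.94003 / 0.025 = 37.6 m^(1/2)/s.

37.6


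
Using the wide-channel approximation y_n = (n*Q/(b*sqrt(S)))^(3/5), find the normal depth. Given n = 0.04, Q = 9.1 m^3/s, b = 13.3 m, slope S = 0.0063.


We use the wide-channel approximation y_n = (n*Q/(b*sqrt(S)))^(3/5).
sqrt(S) = sqrt(0.0063) = 0.079373.
Numerator: n*Q = 0.04 * 9.1 = 0.364.
Denominator: b*sqrt(S) = 13.3 * 0.079373 = 1.055661.
arg = 0.3448.
y_n = 0.3448^(3/5) = 0.5279 m.

0.5279


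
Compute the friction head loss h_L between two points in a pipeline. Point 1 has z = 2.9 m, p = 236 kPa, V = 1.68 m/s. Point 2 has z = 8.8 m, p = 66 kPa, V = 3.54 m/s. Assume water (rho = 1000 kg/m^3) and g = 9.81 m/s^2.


Total head at each section: H = z + p/(rho*g) + V^2/(2g).
H1 = 2.9 + 236*1000/(1000*9.81) + 1.68^2/(2*9.81)
   = 2.9 + 24.057 + 0.1439
   = 27.101 m.
H2 = 8.8 + 66*1000/(1000*9.81) + 3.54^2/(2*9.81)
   = 8.8 + 6.728 + 0.6387
   = 16.167 m.
h_L = H1 - H2 = 27.101 - 16.167 = 10.934 m.

10.934


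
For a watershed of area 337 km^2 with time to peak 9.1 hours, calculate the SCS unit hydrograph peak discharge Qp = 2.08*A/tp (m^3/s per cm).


SCS formula: Qp = 2.08 * A / tp.
Qp = 2.08 * 337 / 9.1
   = 700.96 / 9.1
   = 77.03 m^3/s per cm.

77.03


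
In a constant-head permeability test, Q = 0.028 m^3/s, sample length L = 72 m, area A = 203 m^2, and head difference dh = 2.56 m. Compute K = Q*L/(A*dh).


From K = Q*L / (A*dh):
Numerator: Q*L = 0.028 * 72 = 2.016.
Denominator: A*dh = 203 * 2.56 = 519.68.
K = 2.016 / 519.68 = 0.003879 m/s.

0.003879


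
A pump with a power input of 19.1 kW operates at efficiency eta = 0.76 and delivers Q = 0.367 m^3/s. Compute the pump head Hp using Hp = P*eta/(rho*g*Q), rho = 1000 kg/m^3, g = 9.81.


Pump head formula: Hp = P * eta / (rho * g * Q).
Numerator: P * eta = 19.1 * 1000 * 0.76 = 14516.0 W.
Denominator: rho * g * Q = 1000 * 9.81 * 0.367 = 3600.27.
Hp = 14516.0 / 3600.27 = 4.03 m.

4.03


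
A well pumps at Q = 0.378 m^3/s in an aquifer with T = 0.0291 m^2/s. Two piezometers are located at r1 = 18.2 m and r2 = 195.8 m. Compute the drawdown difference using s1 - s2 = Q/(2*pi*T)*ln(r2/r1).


Thiem equation: s1 - s2 = Q/(2*pi*T) * ln(r2/r1).
ln(r2/r1) = ln(195.8/18.2) = 2.3757.
Q/(2*pi*T) = 0.378 / (2*pi*0.0291) = 0.378 / 0.1828 = 2.0674.
s1 - s2 = 2.0674 * 2.3757 = 4.9114 m.

4.9114


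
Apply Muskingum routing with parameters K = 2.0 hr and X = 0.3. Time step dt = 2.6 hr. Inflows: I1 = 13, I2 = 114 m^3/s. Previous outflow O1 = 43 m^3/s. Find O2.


Muskingum coefficients:
denom = 2*K*(1-X) + dt = 2*2.0*(1-0.3) + 2.6 = 5.4.
C0 = (dt - 2*K*X)/denom = (2.6 - 2*2.0*0.3)/5.4 = 0.2593.
C1 = (dt + 2*K*X)/denom = (2.6 + 2*2.0*0.3)/5.4 = 0.7037.
C2 = (2*K*(1-X) - dt)/denom = 0.037.
O2 = C0*I2 + C1*I1 + C2*O1
   = 0.2593*114 + 0.7037*13 + 0.037*43
   = 40.3 m^3/s.

40.3


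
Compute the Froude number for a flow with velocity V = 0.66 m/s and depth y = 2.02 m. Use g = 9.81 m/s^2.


The Froude number is defined as Fr = V / sqrt(g*y).
g*y = 9.81 * 2.02 = 19.8162.
sqrt(g*y) = sqrt(19.8162) = 4.4515.
Fr = 0.66 / 4.4515 = 0.1483.

0.1483


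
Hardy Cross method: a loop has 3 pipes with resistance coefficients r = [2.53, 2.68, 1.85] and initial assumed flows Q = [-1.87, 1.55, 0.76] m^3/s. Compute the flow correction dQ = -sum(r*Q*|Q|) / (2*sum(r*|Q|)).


Numerator terms (r*Q*|Q|): 2.53*-1.87*|-1.87| = -8.8472; 2.68*1.55*|1.55| = 6.4387; 1.85*0.76*|0.76| = 1.0686.
Sum of numerator = -1.3399.
Denominator terms (r*|Q|): 2.53*|-1.87| = 4.7311; 2.68*|1.55| = 4.154; 1.85*|0.76| = 1.406.
2 * sum of denominator = 2 * 10.2911 = 20.5822.
dQ = --1.3399 / 20.5822 = 0.0651 m^3/s.

0.0651


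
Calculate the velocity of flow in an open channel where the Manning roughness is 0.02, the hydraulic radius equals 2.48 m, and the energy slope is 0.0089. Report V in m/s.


Manning's equation gives V = (1/n) * R^(2/3) * S^(1/2).
First, compute R^(2/3) = 2.48^(2/3) = 1.8322.
Next, S^(1/2) = 0.0089^(1/2) = 0.09434.
Then 1/n = 1/0.02 = 50.0.
V = 50.0 * 1.8322 * 0.09434 = 8.6424 m/s.

8.6424


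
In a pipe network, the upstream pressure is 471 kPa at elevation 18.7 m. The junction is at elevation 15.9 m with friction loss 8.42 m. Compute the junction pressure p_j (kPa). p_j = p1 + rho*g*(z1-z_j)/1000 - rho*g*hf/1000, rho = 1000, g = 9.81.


Junction pressure: p_j = p1 + rho*g*(z1 - z_j)/1000 - rho*g*hf/1000.
Elevation term = 1000*9.81*(18.7 - 15.9)/1000 = 27.468 kPa.
Friction term = 1000*9.81*8.42/1000 = 82.6 kPa.
p_j = 471 + 27.468 - 82.6 = 415.87 kPa.

415.87


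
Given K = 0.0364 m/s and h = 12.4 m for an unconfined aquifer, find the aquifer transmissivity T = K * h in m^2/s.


Transmissivity is defined as T = K * h.
T = 0.0364 * 12.4
  = 0.4514 m^2/s.

0.4514


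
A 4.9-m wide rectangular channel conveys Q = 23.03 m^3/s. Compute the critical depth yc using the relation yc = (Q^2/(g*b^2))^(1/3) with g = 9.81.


Using yc = (Q^2 / (g * b^2))^(1/3):
Q^2 = 23.03^2 = 530.38.
g * b^2 = 9.81 * 4.9^2 = 9.81 * 24.01 = 235.54.
Q^2 / (g*b^2) = 530.38 / 235.54 = 2.2518.
yc = 2.2518^(1/3) = 1.3107 m.

1.3107


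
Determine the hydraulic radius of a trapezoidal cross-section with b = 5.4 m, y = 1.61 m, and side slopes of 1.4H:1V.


For a trapezoidal section with side slope z:
A = (b + z*y)*y = (5.4 + 1.4*1.61)*1.61 = 12.323 m^2.
P = b + 2*y*sqrt(1 + z^2) = 5.4 + 2*1.61*sqrt(1 + 1.4^2) = 10.94 m.
R = A/P = 12.323 / 10.94 = 1.1264 m.

1.1264


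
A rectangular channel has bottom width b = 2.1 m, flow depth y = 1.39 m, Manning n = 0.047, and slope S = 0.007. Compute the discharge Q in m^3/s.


For a rectangular channel, the cross-sectional area A = b * y = 2.1 * 1.39 = 2.92 m^2.
The wetted perimeter P = b + 2y = 2.1 + 2*1.39 = 4.88 m.
Hydraulic radius R = A/P = 2.92/4.88 = 0.5982 m.
Velocity V = (1/n)*R^(2/3)*S^(1/2) = (1/0.047)*0.5982^(2/3)*0.007^(1/2) = 1.2637 m/s.
Discharge Q = A * V = 2.92 * 1.2637 = 3.689 m^3/s.

3.689


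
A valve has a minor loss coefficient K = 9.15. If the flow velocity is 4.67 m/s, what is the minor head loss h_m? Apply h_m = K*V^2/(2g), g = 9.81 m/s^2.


Minor loss formula: h_m = K * V^2/(2g).
V^2 = 4.67^2 = 21.8089.
V^2/(2g) = 21.8089 / 19.62 = 1.1116 m.
h_m = 9.15 * 1.1116 = 10.1708 m.

10.1708


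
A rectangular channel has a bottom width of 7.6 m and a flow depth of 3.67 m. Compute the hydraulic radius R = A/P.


For a rectangular section:
Flow area A = b * y = 7.6 * 3.67 = 27.89 m^2.
Wetted perimeter P = b + 2y = 7.6 + 2*3.67 = 14.94 m.
Hydraulic radius R = A/P = 27.89 / 14.94 = 1.8669 m.

1.8669


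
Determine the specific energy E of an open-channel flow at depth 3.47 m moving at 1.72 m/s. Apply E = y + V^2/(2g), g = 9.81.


Specific energy E = y + V^2/(2g).
Velocity head = V^2/(2g) = 1.72^2 / (2*9.81) = 2.9584 / 19.62 = 0.1508 m.
E = 3.47 + 0.1508 = 3.6208 m.

3.6208


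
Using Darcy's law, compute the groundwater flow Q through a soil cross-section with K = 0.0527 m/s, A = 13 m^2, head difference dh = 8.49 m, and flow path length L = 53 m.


Darcy's law: Q = K * A * i, where i = dh/L.
Hydraulic gradient i = 8.49 / 53 = 0.160189.
Q = 0.0527 * 13 * 0.160189
  = 0.1097 m^3/s.

0.1097


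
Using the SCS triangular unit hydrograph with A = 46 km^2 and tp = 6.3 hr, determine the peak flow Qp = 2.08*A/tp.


SCS formula: Qp = 2.08 * A / tp.
Qp = 2.08 * 46 / 6.3
   = 95.68 / 6.3
   = 15.19 m^3/s per cm.

15.19


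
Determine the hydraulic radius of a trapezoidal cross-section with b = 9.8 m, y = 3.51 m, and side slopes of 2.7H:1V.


For a trapezoidal section with side slope z:
A = (b + z*y)*y = (9.8 + 2.7*3.51)*3.51 = 67.662 m^2.
P = b + 2*y*sqrt(1 + z^2) = 9.8 + 2*3.51*sqrt(1 + 2.7^2) = 30.012 m.
R = A/P = 67.662 / 30.012 = 2.2545 m.

2.2545


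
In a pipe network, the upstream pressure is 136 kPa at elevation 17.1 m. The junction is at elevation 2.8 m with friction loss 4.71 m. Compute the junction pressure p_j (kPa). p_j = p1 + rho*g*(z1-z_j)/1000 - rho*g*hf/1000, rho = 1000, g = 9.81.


Junction pressure: p_j = p1 + rho*g*(z1 - z_j)/1000 - rho*g*hf/1000.
Elevation term = 1000*9.81*(17.1 - 2.8)/1000 = 140.283 kPa.
Friction term = 1000*9.81*4.71/1000 = 46.205 kPa.
p_j = 136 + 140.283 - 46.205 = 230.08 kPa.

230.08


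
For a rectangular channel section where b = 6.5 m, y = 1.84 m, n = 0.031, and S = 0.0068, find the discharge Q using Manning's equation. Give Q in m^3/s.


For a rectangular channel, the cross-sectional area A = b * y = 6.5 * 1.84 = 11.96 m^2.
The wetted perimeter P = b + 2y = 6.5 + 2*1.84 = 10.18 m.
Hydraulic radius R = A/P = 11.96/10.18 = 1.1749 m.
Velocity V = (1/n)*R^(2/3)*S^(1/2) = (1/0.031)*1.1749^(2/3)*0.0068^(1/2) = 2.9617 m/s.
Discharge Q = A * V = 11.96 * 2.9617 = 35.423 m^3/s.

35.423


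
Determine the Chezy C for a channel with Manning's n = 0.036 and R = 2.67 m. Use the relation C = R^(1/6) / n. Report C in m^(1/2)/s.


The Chezy coefficient relates to Manning's n through C = R^(1/6) / n.
R^(1/6) = 2.67^(1/6) = 1.177837.
C = 1.177837 / 0.036 = 32.72 m^(1/2)/s.

32.72


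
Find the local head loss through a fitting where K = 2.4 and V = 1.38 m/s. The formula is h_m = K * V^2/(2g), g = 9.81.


Minor loss formula: h_m = K * V^2/(2g).
V^2 = 1.38^2 = 1.9044.
V^2/(2g) = 1.9044 / 19.62 = 0.0971 m.
h_m = 2.4 * 0.0971 = 0.233 m.

0.233
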